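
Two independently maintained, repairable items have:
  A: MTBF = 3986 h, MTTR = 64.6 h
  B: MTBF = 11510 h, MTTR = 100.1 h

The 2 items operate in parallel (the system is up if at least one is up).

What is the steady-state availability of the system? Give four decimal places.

0.9999

A(A) = MTBF/(MTBF+MTTR) = 3986/(3986+64.6) = 0.984052
A(B) = MTBF/(MTBF+MTTR) = 11510/(11510+100.1) = 0.991378
Parallel availability: 1 − (1 − 0.984052)(1 − 0.991378) = 0.9999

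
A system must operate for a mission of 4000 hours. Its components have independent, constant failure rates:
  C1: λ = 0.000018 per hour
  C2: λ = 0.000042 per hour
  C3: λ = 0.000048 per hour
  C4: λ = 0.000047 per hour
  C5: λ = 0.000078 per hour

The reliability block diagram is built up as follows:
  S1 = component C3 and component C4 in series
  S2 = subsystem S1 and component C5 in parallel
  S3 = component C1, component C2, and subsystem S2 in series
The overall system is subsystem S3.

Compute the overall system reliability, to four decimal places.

0.7200

R(C1) = exp(−0.000018 × 4000) = 0.930531
R(C2) = exp(−0.000042 × 4000) = 0.845354
R(C3) = exp(−0.000048 × 4000) = 0.825307
R(C4) = exp(−0.000047 × 4000) = 0.828615
R(C5) = exp(−0.000078 × 4000) = 0.731982
Series (C3 and C4): 0.825307 × 0.828615 = 0.683862
Parallel ([0.683862] and C5): 1 − (1 − 0.683862)(1 − 0.731982) = 0.915269
Series (C1, C2, and [0.915269]): 0.930531 × 0.845354 × 0.915269 = 0.7200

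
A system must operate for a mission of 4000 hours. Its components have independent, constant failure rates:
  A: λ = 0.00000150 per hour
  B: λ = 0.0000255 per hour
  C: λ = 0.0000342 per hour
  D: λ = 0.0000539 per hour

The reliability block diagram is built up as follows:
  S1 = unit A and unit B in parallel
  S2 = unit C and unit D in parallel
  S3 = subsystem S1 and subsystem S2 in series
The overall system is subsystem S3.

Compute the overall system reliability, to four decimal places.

0.9746

R(A) = exp(−0.00000150 × 4000) = 0.994018
R(B) = exp(−0.0000255 × 4000) = 0.903030
R(C) = exp(−0.0000342 × 4000) = 0.872145
R(D) = exp(−0.0000539 × 4000) = 0.806058
Parallel (A and B): 1 − (1 − 0.994018)(1 − 0.903030) = 0.999420
Parallel (C and D): 1 − (1 − 0.872145)(1 − 0.806058) = 0.975204
Series ([0.999420] and [0.975204]): 0.999420 × 0.975204 = 0.9746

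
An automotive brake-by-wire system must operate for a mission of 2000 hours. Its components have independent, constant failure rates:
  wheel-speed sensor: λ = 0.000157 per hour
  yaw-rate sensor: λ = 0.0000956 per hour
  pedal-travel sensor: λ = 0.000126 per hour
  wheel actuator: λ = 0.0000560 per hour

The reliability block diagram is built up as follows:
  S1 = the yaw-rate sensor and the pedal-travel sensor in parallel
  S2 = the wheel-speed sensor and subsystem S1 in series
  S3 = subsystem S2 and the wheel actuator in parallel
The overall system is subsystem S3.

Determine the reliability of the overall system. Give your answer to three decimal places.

R(wheel-speed sensor) = exp(−0.000157 × 2000) = 0.73052
R(yaw-rate sensor) = exp(−0.0000956 × 2000) = 0.82597
R(pedal-travel sensor) = exp(−0.000126 × 2000) = 0.77724
R(wheel actuator) = exp(−0.0000560 × 2000) = 0.89404
Parallel (yaw-rate sensor and pedal-travel sensor): 1 − (1 − 0.82597)(1 − 0.77724) = 0.96123
Series (wheel-speed sensor and [0.96123]): 0.73052 × 0.96123 = 0.70220
Parallel ([0.70220] and wheel actuator): 1 − (1 − 0.70220)(1 − 0.89404) = 0.968

0.968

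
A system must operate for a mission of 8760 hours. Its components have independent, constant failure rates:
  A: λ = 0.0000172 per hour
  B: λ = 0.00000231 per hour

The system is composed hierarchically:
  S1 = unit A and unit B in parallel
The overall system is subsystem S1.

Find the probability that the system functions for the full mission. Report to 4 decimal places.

0.9972

R(A) = exp(−0.0000172 × 8760) = 0.860130
R(B) = exp(−0.00000231 × 8760) = 0.979968
Parallel (A and B): 1 − (1 − 0.860130)(1 − 0.979968) = 0.9972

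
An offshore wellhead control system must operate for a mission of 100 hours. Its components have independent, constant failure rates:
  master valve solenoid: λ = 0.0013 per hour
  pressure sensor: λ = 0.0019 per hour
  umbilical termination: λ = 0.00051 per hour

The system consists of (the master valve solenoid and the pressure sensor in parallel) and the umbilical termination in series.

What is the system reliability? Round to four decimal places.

R(master valve solenoid) = exp(−0.0013 × 100) = 0.878095
R(pressure sensor) = exp(−0.0019 × 100) = 0.826959
R(umbilical termination) = exp(−0.00051 × 100) = 0.950279
Parallel (master valve solenoid and pressure sensor): 1 − (1 − 0.878095)(1 − 0.826959) = 0.978905
Series ([0.978905] and umbilical termination): 0.978905 × 0.950279 = 0.9302

0.9302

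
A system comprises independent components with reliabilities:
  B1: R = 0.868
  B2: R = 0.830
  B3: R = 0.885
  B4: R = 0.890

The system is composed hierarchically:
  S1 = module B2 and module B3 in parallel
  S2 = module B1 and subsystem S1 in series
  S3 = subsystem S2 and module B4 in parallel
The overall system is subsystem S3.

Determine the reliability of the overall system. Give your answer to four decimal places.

0.9836

Parallel (B2 and B3): 1 − (1 − 0.830000)(1 − 0.885000) = 0.980450
Series (B1 and [0.980450]): 0.868000 × 0.980450 = 0.851031
Parallel ([0.851031] and B4): 1 − (1 − 0.851031)(1 − 0.890000) = 0.9836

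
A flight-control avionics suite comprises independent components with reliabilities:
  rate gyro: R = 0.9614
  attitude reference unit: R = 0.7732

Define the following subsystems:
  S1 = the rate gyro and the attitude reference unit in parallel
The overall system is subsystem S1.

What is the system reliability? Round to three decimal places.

Parallel (rate gyro and attitude reference unit): 1 − (1 − 0.96140)(1 − 0.77320) = 0.991

0.991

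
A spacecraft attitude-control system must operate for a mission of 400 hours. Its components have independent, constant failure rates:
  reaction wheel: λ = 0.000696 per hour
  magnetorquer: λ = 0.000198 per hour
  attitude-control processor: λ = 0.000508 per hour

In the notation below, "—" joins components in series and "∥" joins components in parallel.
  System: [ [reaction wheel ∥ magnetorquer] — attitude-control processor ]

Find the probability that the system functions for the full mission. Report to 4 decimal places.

0.8010

R(reaction wheel) = exp(−0.000696 × 400) = 0.756994
R(magnetorquer) = exp(−0.000198 × 400) = 0.923855
R(attitude-control processor) = exp(−0.000508 × 400) = 0.816115
Parallel (reaction wheel and magnetorquer): 1 − (1 − 0.756994)(1 − 0.923855) = 0.981496
Series ([0.981496] and attitude-control processor): 0.981496 × 0.816115 = 0.8010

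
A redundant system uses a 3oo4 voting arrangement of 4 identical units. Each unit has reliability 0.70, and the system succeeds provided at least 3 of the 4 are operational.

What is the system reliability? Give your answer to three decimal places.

0.652

R = Σ_{i=3}^{4} C(4,i) p^i (1−p)^{4−i} with p = 0.70
C(4,3)·0.70^3·0.30^1 = 0.41160
C(4,4)·0.70^4·0.30^0 = 0.24010
Sum = 0.652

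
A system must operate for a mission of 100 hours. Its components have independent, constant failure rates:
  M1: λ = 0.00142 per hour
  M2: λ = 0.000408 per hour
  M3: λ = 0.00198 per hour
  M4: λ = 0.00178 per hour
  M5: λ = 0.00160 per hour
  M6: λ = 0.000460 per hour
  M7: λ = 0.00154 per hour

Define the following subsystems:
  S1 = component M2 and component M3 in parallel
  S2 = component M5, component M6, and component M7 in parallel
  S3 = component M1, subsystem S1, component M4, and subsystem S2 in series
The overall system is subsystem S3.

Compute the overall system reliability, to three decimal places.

R(M1) = exp(−0.00142 × 100) = 0.86762
R(M2) = exp(−0.000408 × 100) = 0.96002
R(M3) = exp(−0.00198 × 100) = 0.82037
R(M4) = exp(−0.00178 × 100) = 0.83694
R(M5) = exp(−0.00160 × 100) = 0.85214
R(M6) = exp(−0.000460 × 100) = 0.95504
R(M7) = exp(−0.00154 × 100) = 0.85727
Parallel (M2 and M3): 1 − (1 − 0.96002)(1 − 0.82037) = 0.99282
Parallel (M5, M6, and M7): 1 − (1 − 0.85214)(1 − 0.95504)(1 − 0.85727) = 0.99905
Series (M1, [0.99282], M4, and [0.99905]): 0.86762 × 0.99282 × 0.83694 × 0.99905 = 0.720

0.720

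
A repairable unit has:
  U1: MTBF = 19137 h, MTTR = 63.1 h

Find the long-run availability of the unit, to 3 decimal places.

0.997

A(U1) = MTBF/(MTBF+MTTR) = 19137/(19137+63.1) = 0.997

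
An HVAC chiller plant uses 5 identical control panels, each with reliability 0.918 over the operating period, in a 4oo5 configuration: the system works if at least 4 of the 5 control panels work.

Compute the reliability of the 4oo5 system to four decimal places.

R = Σ_{i=4}^{5} C(5,i) p^i (1−p)^{5−i} with p = 0.918
C(5,4)·0.918^4·0.082^1 = 0.291175
C(5,5)·0.918^5·0.082^0 = 0.651949
Sum = 0.9431

0.9431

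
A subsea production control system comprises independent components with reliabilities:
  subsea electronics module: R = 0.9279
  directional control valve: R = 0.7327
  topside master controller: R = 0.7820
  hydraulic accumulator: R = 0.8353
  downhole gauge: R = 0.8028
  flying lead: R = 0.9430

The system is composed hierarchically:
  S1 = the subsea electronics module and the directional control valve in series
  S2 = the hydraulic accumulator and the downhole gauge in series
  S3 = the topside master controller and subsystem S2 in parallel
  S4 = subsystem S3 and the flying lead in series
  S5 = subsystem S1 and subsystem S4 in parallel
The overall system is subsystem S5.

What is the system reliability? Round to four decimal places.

0.9601

Series (subsea electronics module and directional control valve): 0.927900 × 0.732700 = 0.679872
Series (hydraulic accumulator and downhole gauge): 0.835300 × 0.802800 = 0.670579
Parallel (topside master controller and [0.670579]): 1 − (1 − 0.782000)(1 − 0.670579) = 0.928186
Series ([0.928186] and flying lead): 0.928186 × 0.943000 = 0.875279
Parallel ([0.679872] and [0.875279]): 1 − (1 − 0.679872)(1 − 0.875279) = 0.9601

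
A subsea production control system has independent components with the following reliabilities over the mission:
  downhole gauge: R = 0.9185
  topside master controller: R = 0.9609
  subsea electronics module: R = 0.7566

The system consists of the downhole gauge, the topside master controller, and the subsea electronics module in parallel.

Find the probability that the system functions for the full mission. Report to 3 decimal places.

Parallel (downhole gauge, topside master controller, and subsea electronics module): 1 − (1 − 0.91850)(1 − 0.96090)(1 − 0.75660) = 0.999

0.999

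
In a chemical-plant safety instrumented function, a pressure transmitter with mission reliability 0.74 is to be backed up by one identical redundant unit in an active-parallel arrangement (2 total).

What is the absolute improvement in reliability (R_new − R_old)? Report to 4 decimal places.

R_before = 0.74
R_after = 1 − (1 − 0.74)^2 = 0.9324
ΔR = 0.9324 − 0.74 = 0.1924

0.1924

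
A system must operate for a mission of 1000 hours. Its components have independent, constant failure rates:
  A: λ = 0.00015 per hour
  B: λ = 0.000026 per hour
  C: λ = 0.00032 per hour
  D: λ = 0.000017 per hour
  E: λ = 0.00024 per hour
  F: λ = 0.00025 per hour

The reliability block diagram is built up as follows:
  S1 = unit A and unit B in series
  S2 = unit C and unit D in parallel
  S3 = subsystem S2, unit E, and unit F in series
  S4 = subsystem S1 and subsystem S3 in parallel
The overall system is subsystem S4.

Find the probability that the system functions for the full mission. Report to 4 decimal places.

R(A) = exp(−0.00015 × 1000) = 0.860708
R(B) = exp(−0.000026 × 1000) = 0.974335
R(C) = exp(−0.00032 × 1000) = 0.726149
R(D) = exp(−0.000017 × 1000) = 0.983144
R(E) = exp(−0.00024 × 1000) = 0.786628
R(F) = exp(−0.00025 × 1000) = 0.778801
Series (A and B): 0.860708 × 0.974335 = 0.838618
Parallel (C and D): 1 − (1 − 0.726149)(1 − 0.983144) = 0.995384
Series ([0.995384], E, and F): 0.995384 × 0.786628 × 0.778801 = 0.609799
Parallel ([0.838618] and [0.609799]): 1 − (1 − 0.838618)(1 − 0.609799) = 0.9370

0.9370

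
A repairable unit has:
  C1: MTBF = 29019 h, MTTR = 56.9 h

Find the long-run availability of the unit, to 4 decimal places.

0.9980

A(C1) = MTBF/(MTBF+MTTR) = 29019/(29019+56.9) = 0.9980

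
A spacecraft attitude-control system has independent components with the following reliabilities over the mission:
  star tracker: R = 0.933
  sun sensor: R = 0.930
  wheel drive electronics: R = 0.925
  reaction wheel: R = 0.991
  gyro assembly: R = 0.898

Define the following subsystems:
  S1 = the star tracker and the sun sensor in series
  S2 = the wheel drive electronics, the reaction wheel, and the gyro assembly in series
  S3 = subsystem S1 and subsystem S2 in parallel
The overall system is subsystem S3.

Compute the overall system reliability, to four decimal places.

0.9766

Series (star tracker and sun sensor): 0.933000 × 0.930000 = 0.867690
Series (wheel drive electronics, reaction wheel, and gyro assembly): 0.925000 × 0.991000 × 0.898000 = 0.823174
Parallel ([0.867690] and [0.823174]): 1 − (1 − 0.867690)(1 − 0.823174) = 0.9766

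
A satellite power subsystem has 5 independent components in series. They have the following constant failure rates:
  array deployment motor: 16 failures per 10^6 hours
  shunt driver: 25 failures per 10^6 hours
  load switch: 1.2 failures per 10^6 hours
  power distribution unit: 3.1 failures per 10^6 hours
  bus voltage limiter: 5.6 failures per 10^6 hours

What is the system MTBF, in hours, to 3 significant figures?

19600

Series of exponential components: λ_sys = Σ λ_i
λ_sys = 0.000016 + 0.000025 + 0.0000012 + 0.0000031 + 0.0000056 = 5.0900e-05 /h
MTBF = 1 / λ_sys = 19600 h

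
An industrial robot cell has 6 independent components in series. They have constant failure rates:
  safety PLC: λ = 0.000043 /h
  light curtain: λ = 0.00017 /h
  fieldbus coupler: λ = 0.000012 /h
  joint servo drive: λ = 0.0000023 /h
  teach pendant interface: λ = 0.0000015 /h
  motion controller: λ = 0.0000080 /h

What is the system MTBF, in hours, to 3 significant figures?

Series of exponential components: λ_sys = Σ λ_i
λ_sys = 0.000043 + 0.00017 + 0.000012 + 0.0000023 + 0.0000015 + 0.0000080 = 2.3680e-04 /h
MTBF = 1 / λ_sys = 4220 h

4220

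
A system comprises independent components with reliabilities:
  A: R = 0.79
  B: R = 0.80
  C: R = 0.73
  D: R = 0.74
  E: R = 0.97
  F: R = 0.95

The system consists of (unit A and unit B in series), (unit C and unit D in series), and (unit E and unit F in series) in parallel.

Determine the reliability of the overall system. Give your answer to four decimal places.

0.9867

Series (A and B): 0.790000 × 0.800000 = 0.632000
Series (C and D): 0.730000 × 0.740000 = 0.540200
Series (E and F): 0.970000 × 0.950000 = 0.921500
Parallel ([0.632000], [0.540200], and [0.921500]): 1 − (1 − 0.632000)(1 − 0.540200)(1 − 0.921500) = 0.9867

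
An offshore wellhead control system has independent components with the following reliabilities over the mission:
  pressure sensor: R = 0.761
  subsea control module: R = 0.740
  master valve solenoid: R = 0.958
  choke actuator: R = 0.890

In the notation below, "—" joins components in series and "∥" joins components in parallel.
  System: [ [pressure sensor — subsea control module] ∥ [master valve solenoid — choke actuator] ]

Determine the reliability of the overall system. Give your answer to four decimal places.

0.9356

Series (pressure sensor and subsea control module): 0.761000 × 0.740000 = 0.563140
Series (master valve solenoid and choke actuator): 0.958000 × 0.890000 = 0.852620
Parallel ([0.563140] and [0.852620]): 1 − (1 − 0.563140)(1 − 0.852620) = 0.9356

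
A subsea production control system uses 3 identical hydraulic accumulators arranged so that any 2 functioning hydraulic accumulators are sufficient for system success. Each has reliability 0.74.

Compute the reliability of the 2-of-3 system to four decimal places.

0.8324

R = Σ_{i=2}^{3} C(3,i) p^i (1−p)^{3−i} with p = 0.74
C(3,2)·0.74^2·0.26^1 = 0.427128
C(3,3)·0.74^3·0.26^0 = 0.405224
Sum = 0.8324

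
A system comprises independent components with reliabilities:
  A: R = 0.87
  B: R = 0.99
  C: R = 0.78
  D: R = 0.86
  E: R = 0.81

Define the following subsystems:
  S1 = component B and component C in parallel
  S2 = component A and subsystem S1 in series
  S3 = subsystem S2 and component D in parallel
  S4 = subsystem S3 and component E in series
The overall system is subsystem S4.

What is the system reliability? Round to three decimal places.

Parallel (B and C): 1 − (1 − 0.99000)(1 − 0.78000) = 0.99780
Series (A and [0.99780]): 0.87000 × 0.99780 = 0.86809
Parallel ([0.86809] and D): 1 − (1 − 0.86809)(1 − 0.86000) = 0.98153
Series ([0.98153] and E): 0.98153 × 0.81000 = 0.795

0.795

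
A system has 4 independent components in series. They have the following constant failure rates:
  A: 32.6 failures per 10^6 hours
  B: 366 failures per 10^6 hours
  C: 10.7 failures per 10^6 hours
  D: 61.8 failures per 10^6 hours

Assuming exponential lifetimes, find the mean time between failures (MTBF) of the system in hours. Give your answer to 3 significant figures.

Series of exponential components: λ_sys = Σ λ_i
λ_sys = 0.0000326 + 0.000366 + 0.0000107 + 0.0000618 = 4.7110e-04 /h
MTBF = 1 / λ_sys = 2120 h

2120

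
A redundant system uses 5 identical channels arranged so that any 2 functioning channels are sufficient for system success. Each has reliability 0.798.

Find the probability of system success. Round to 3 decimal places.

R = Σ_{i=2}^{5} C(5,i) p^i (1−p)^{5−i} with p = 0.798
C(5,2)·0.798^2·0.202^3 = 0.05249
C(5,3)·0.798^3·0.202^2 = 0.20735
C(5,4)·0.798^4·0.202^1 = 0.40957
C(5,5)·0.798^5·0.202^0 = 0.32360
Sum = 0.993

0.993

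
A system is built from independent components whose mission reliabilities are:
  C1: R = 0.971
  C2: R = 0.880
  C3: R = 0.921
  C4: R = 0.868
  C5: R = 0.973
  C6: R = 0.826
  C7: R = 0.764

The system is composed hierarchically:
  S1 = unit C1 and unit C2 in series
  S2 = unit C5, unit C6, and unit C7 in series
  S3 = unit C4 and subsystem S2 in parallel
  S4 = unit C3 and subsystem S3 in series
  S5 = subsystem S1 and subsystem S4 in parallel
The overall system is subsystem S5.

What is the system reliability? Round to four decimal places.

0.9817

Series (C1 and C2): 0.971000 × 0.880000 = 0.854480
Series (C5, C6, and C7): 0.973000 × 0.826000 × 0.764000 = 0.614025
Parallel (C4 and [0.614025]): 1 − (1 − 0.868000)(1 − 0.614025) = 0.949051
Series (C3 and [0.949051]): 0.921000 × 0.949051 = 0.874076
Parallel ([0.854480] and [0.874076]): 1 − (1 − 0.854480)(1 − 0.874076) = 0.9817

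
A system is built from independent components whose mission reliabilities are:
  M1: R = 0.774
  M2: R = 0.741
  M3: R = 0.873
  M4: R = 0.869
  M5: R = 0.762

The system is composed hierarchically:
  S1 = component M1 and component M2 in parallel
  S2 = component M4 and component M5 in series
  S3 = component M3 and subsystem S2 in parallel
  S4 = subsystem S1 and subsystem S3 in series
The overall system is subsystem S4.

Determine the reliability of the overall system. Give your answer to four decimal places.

0.9011

Parallel (M1 and M2): 1 − (1 − 0.774000)(1 − 0.741000) = 0.941466
Series (M4 and M5): 0.869000 × 0.762000 = 0.662178
Parallel (M3 and [0.662178]): 1 − (1 − 0.873000)(1 − 0.662178) = 0.957097
Series ([0.941466] and [0.957097]): 0.941466 × 0.957097 = 0.9011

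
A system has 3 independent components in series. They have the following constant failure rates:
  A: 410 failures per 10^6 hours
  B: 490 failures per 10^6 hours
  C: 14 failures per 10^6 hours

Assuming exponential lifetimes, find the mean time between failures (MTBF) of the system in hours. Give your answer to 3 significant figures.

Series of exponential components: λ_sys = Σ λ_i
λ_sys = 0.00041 + 0.00049 + 0.000014 = 9.1400e-04 /h
MTBF = 1 / λ_sys = 1090 h

1090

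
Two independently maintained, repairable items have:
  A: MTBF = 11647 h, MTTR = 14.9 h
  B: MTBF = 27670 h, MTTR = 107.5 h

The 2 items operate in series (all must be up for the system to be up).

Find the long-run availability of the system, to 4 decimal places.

0.9949

A(A) = MTBF/(MTBF+MTTR) = 11647/(11647+14.9) = 0.998722
A(B) = MTBF/(MTBF+MTTR) = 27670/(27670+107.5) = 0.996130
Series availability: 0.998722 × 0.996130 = 0.9949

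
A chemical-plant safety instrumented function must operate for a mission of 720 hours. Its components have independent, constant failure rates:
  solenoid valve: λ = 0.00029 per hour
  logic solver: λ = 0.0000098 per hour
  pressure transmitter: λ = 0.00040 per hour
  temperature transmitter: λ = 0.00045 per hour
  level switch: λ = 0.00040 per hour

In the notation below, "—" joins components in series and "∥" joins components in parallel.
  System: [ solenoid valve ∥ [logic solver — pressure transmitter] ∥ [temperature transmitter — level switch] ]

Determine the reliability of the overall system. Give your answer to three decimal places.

0.978

R(solenoid valve) = exp(−0.00029 × 720) = 0.81156
R(logic solver) = exp(−0.0000098 × 720) = 0.99297
R(pressure transmitter) = exp(−0.00040 × 720) = 0.74976
R(temperature transmitter) = exp(−0.00045 × 720) = 0.72325
R(level switch) = exp(−0.00040 × 720) = 0.74976
Series (logic solver and pressure transmitter): 0.99297 × 0.74976 = 0.74449
Series (temperature transmitter and level switch): 0.72325 × 0.74976 = 0.54226
Parallel (solenoid valve, [0.74449], and [0.54226]): 1 − (1 − 0.81156)(1 − 0.74449)(1 − 0.54226) = 0.978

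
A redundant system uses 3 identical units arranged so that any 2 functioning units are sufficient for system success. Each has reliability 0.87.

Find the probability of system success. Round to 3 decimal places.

R = Σ_{i=2}^{3} C(3,i) p^i (1−p)^{3−i} with p = 0.87
C(3,2)·0.87^2·0.13^1 = 0.29519
C(3,3)·0.87^3·0.13^0 = 0.65850
Sum = 0.954

0.954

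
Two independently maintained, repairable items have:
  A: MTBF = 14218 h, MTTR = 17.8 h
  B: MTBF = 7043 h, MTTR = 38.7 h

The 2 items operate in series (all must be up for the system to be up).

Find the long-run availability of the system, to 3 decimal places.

0.993

A(A) = MTBF/(MTBF+MTTR) = 14218/(14218+17.8) = 0.998750
A(B) = MTBF/(MTBF+MTTR) = 7043/(7043+38.7) = 0.994535
Series availability: 0.998750 × 0.994535 = 0.993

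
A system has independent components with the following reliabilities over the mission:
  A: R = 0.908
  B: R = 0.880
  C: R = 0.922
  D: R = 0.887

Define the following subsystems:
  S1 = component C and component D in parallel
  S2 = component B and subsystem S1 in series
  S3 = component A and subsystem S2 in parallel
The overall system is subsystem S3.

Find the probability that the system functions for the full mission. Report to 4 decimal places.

Parallel (C and D): 1 − (1 − 0.922000)(1 − 0.887000) = 0.991186
Series (B and [0.991186]): 0.880000 × 0.991186 = 0.872244
Parallel (A and [0.872244]): 1 − (1 − 0.908000)(1 − 0.872244) = 0.9882

0.9882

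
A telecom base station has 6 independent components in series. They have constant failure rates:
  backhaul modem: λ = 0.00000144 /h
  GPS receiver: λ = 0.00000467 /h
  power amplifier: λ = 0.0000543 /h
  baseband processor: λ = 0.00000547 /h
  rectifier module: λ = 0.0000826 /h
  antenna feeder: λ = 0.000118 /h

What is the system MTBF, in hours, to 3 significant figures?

3750

Series of exponential components: λ_sys = Σ λ_i
λ_sys = 0.00000144 + 0.00000467 + 0.0000543 + 0.00000547 + 0.0000826 + 0.000118 = 2.6648e-04 /h
MTBF = 1 / λ_sys = 3750 h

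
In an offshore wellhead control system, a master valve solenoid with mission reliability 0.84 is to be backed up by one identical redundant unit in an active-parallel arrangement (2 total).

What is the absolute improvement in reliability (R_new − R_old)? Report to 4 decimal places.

R_before = 0.84
R_after = 1 − (1 − 0.84)^2 = 0.9744
ΔR = 0.9744 − 0.84 = 0.1344

0.1344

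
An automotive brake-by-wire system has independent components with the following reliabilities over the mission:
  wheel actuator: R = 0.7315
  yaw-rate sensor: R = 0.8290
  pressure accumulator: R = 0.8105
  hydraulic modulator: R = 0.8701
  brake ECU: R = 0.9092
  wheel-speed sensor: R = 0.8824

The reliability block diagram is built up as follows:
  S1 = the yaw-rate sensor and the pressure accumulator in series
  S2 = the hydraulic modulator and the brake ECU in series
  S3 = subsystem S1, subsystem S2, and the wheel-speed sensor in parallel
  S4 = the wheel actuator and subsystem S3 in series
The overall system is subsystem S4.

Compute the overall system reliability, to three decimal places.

0.726

Series (yaw-rate sensor and pressure accumulator): 0.82900 × 0.81050 = 0.67190
Series (hydraulic modulator and brake ECU): 0.87010 × 0.90920 = 0.79109
Parallel ([0.67190], [0.79109], and wheel-speed sensor): 1 − (1 − 0.67190)(1 − 0.79109)(1 − 0.88240) = 0.99194
Series (wheel actuator and [0.99194]): 0.73150 × 0.99194 = 0.726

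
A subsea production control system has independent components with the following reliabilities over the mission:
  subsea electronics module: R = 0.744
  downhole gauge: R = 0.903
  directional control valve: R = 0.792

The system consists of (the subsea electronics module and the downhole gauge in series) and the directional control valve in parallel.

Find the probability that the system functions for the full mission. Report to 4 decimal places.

0.9317

Series (subsea electronics module and downhole gauge): 0.744000 × 0.903000 = 0.671832
Parallel ([0.671832] and directional control valve): 1 − (1 − 0.671832)(1 − 0.792000) = 0.9317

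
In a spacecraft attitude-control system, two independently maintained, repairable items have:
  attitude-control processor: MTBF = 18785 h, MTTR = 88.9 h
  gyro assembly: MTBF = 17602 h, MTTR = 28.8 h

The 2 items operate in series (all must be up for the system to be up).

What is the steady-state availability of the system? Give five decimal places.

0.99366

A(attitude-control processor) = MTBF/(MTBF+MTTR) = 18785/(18785+88.9) = 0.995290
A(gyro assembly) = MTBF/(MTBF+MTTR) = 17602/(17602+28.8) = 0.998366
Series availability: 0.995290 × 0.998366 = 0.99366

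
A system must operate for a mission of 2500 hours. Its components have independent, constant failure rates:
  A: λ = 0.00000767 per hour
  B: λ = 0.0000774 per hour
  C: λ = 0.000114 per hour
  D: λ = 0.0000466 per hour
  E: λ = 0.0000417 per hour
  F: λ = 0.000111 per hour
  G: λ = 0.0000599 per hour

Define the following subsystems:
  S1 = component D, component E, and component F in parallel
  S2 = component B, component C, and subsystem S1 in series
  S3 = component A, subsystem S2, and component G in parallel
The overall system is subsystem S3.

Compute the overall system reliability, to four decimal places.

R(A) = exp(−0.00000767 × 2500) = 0.981008
R(B) = exp(−0.0000774 × 2500) = 0.824070
R(C) = exp(−0.000114 × 2500) = 0.752014
R(D) = exp(−0.0000466 × 2500) = 0.890030
R(E) = exp(−0.0000417 × 2500) = 0.901000
R(F) = exp(−0.000111 × 2500) = 0.757676
R(G) = exp(−0.0000599 × 2500) = 0.860923
Parallel (D, E, and F): 1 − (1 − 0.890030)(1 − 0.901000)(1 − 0.757676) = 0.997362
Series (B, C, and [0.997362]): 0.824070 × 0.752014 × 0.997362 = 0.618077
Parallel (A, [0.618077], and G): 1 − (1 − 0.981008)(1 − 0.618077)(1 − 0.860923) = 0.9990

0.9990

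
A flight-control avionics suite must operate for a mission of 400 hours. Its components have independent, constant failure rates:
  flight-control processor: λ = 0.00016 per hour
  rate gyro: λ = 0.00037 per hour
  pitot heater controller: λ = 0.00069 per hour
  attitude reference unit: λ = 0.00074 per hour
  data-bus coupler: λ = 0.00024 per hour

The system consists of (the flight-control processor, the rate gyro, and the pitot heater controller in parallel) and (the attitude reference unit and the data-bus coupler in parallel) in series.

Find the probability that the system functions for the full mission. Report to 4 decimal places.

0.9745

R(flight-control processor) = exp(−0.00016 × 400) = 0.938005
R(rate gyro) = exp(−0.00037 × 400) = 0.862431
R(pitot heater controller) = exp(−0.00069 × 400) = 0.758813
R(attitude reference unit) = exp(−0.00074 × 400) = 0.743787
R(data-bus coupler) = exp(−0.00024 × 400) = 0.908464
Parallel (flight-control processor, rate gyro, and pitot heater controller): 1 − (1 − 0.938005)(1 − 0.862431)(1 − 0.758813) = 0.997943
Parallel (attitude reference unit and data-bus coupler): 1 − (1 − 0.743787)(1 − 0.908464) = 0.976547
Series ([0.997943] and [0.976547]): 0.997943 × 0.976547 = 0.9745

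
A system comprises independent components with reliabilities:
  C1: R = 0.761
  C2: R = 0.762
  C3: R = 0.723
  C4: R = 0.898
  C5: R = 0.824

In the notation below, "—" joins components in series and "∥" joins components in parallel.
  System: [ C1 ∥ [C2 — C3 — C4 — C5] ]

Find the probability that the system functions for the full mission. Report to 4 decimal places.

0.8584

Series (C2, C3, C4, and C5): 0.762000 × 0.723000 × 0.898000 × 0.824000 = 0.407659
Parallel (C1 and [0.407659]): 1 − (1 − 0.761000)(1 − 0.407659) = 0.8584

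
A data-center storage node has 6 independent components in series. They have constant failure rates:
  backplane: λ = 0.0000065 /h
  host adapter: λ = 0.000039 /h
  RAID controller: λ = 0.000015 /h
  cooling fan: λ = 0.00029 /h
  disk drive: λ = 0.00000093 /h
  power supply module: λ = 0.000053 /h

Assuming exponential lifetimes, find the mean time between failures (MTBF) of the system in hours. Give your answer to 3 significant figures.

Series of exponential components: λ_sys = Σ λ_i
λ_sys = 0.0000065 + 0.000039 + 0.000015 + 0.00029 + 0.00000093 + 0.000053 = 4.0443e-04 /h
MTBF = 1 / λ_sys = 2470 h

2470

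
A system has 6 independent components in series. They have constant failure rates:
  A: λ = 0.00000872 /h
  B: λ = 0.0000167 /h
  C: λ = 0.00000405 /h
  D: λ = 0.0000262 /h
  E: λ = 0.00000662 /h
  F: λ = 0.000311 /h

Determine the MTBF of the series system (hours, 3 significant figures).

2680

Series of exponential components: λ_sys = Σ λ_i
λ_sys = 0.00000872 + 0.0000167 + 0.00000405 + 0.0000262 + 0.00000662 + 0.000311 = 3.7329e-04 /h
MTBF = 1 / λ_sys = 2680 h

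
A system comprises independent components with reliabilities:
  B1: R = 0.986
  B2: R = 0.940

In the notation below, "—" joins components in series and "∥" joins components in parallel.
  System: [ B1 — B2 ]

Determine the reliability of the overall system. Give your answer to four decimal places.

0.9268

Series (B1 and B2): 0.986000 × 0.940000 = 0.9268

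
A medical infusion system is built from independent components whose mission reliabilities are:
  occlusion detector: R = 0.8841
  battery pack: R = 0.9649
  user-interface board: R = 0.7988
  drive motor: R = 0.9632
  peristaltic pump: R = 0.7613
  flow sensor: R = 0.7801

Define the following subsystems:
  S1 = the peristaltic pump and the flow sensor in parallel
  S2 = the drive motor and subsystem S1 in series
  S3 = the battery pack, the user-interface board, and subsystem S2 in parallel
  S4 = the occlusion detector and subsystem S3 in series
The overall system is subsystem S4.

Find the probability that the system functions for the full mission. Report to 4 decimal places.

Parallel (peristaltic pump and flow sensor): 1 − (1 − 0.761300)(1 − 0.780100) = 0.947510
Series (drive motor and [0.947510]): 0.963200 × 0.947510 = 0.912642
Parallel (battery pack, user-interface board, and [0.912642]): 1 − (1 − 0.964900)(1 − 0.798800)(1 − 0.912642) = 0.999383
Series (occlusion detector and [0.999383]): 0.884100 × 0.999383 = 0.8836

0.8836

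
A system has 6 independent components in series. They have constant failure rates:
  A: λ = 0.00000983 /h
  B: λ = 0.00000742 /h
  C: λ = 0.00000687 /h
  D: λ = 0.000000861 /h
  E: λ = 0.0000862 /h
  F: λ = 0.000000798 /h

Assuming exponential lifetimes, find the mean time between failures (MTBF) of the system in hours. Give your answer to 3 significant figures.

Series of exponential components: λ_sys = Σ λ_i
λ_sys = 0.00000983 + 0.00000742 + 0.00000687 + 0.000000861 + 0.0000862 + 0.000000798 = 1.1198e-04 /h
MTBF = 1 / λ_sys = 8930 h

8930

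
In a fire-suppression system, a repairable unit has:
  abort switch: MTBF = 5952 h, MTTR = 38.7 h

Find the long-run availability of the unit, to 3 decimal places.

0.994

A(abort switch) = MTBF/(MTBF+MTTR) = 5952/(5952+38.7) = 0.994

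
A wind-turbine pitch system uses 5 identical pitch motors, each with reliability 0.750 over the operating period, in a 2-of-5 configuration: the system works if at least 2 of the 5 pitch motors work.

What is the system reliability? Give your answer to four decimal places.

R = Σ_{i=2}^{5} C(5,i) p^i (1−p)^{5−i} with p = 0.750
C(5,2)·0.750^2·0.250^3 = 0.087891
C(5,3)·0.750^3·0.250^2 = 0.263672
C(5,4)·0.750^4·0.250^1 = 0.395508
C(5,5)·0.750^5·0.250^0 = 0.237305
Sum = 0.9844

0.9844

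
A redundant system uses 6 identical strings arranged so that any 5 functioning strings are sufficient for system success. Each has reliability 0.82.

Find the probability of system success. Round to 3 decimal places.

0.704

R = Σ_{i=5}^{6} C(6,i) p^i (1−p)^{6−i} with p = 0.82
C(6,5)·0.82^5·0.18^1 = 0.40040
C(6,6)·0.82^6·0.18^0 = 0.30401
Sum = 0.704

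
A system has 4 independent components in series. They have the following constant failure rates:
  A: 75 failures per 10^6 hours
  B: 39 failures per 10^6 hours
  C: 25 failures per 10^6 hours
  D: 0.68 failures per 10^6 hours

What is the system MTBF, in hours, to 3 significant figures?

Series of exponential components: λ_sys = Σ λ_i
λ_sys = 0.000075 + 0.000039 + 0.000025 + 0.00000068 = 1.3968e-04 /h
MTBF = 1 / λ_sys = 7160 h

7160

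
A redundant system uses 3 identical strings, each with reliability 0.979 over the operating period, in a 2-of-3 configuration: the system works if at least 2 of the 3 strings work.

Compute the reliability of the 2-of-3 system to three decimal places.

R = Σ_{i=2}^{3} C(3,i) p^i (1−p)^{3−i} with p = 0.979
C(3,2)·0.979^2·0.021^1 = 0.06038
C(3,3)·0.979^3·0.021^0 = 0.93831
Sum = 0.999

0.999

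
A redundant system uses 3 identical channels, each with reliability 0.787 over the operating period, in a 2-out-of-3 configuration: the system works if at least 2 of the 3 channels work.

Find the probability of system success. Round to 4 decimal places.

0.8832

R = Σ_{i=2}^{3} C(3,i) p^i (1−p)^{3−i} with p = 0.787
C(3,2)·0.787^2·0.213^1 = 0.395777
C(3,3)·0.787^3·0.213^0 = 0.487443
Sum = 0.8832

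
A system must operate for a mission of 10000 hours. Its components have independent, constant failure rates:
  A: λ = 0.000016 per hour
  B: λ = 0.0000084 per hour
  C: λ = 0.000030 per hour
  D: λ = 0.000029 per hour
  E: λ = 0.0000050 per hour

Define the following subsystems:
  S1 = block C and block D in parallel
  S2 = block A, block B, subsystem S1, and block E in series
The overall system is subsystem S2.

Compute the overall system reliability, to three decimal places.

0.697

R(A) = exp(−0.000016 × 10000) = 0.85214
R(B) = exp(−0.0000084 × 10000) = 0.91943
R(C) = exp(−0.000030 × 10000) = 0.74082
R(D) = exp(−0.000029 × 10000) = 0.74826
R(E) = exp(−0.0000050 × 10000) = 0.95123
Parallel (C and D): 1 − (1 − 0.74082)(1 − 0.74826) = 0.93475
Series (A, B, [0.93475], and E): 0.85214 × 0.91943 × 0.93475 × 0.95123 = 0.697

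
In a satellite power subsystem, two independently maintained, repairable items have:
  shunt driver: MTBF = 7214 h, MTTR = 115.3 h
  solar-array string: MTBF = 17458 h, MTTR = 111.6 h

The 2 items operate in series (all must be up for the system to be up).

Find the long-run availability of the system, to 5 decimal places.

A(shunt driver) = MTBF/(MTBF+MTTR) = 7214/(7214+115.3) = 0.984269
A(solar-array string) = MTBF/(MTBF+MTTR) = 17458/(17458+111.6) = 0.993648
Series availability: 0.984269 × 0.993648 = 0.97802

0.97802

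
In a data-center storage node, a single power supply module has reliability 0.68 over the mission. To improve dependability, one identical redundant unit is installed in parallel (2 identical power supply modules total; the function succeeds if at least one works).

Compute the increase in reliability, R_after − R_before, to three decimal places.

R_before = 0.68
R_after = 1 − (1 − 0.68)^2 = 0.898
ΔR = 0.898 − 0.68 = 0.218

0.218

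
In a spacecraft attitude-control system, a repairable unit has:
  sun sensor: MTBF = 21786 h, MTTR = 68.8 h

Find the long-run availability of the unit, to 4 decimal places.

0.9969

A(sun sensor) = MTBF/(MTBF+MTTR) = 21786/(21786+68.8) = 0.9969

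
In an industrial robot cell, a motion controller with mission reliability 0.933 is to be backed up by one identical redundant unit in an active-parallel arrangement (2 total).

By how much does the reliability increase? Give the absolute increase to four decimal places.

R_before = 0.933
R_after = 1 − (1 − 0.933)^2 = 0.9955
ΔR = 0.9955 − 0.933 = 0.0625

0.0625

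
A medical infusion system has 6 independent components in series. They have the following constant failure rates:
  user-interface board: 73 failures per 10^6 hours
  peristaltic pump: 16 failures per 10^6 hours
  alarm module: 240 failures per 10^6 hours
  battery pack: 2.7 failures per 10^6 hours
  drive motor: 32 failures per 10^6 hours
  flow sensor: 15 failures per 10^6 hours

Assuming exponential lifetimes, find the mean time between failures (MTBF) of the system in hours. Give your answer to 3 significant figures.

Series of exponential components: λ_sys = Σ λ_i
λ_sys = 0.000073 + 0.000016 + 0.00024 + 0.0000027 + 0.000032 + 0.000015 = 3.7870e-04 /h
MTBF = 1 / λ_sys = 2640 h

2640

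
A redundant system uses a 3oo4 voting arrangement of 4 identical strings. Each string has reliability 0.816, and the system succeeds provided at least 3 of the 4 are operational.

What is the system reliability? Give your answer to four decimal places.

R = Σ_{i=3}^{4} C(4,i) p^i (1−p)^{4−i} with p = 0.816
C(4,3)·0.816^3·0.184^1 = 0.399897
C(4,4)·0.816^4·0.184^0 = 0.443364
Sum = 0.8433

0.8433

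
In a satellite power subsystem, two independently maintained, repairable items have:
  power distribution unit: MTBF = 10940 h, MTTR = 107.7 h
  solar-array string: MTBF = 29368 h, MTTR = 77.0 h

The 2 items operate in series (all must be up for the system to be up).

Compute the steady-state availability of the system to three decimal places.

A(power distribution unit) = MTBF/(MTBF+MTTR) = 10940/(10940+107.7) = 0.990251
A(solar-array string) = MTBF/(MTBF+MTTR) = 29368/(29368+77.0) = 0.997385
Series availability: 0.990251 × 0.997385 = 0.988

0.988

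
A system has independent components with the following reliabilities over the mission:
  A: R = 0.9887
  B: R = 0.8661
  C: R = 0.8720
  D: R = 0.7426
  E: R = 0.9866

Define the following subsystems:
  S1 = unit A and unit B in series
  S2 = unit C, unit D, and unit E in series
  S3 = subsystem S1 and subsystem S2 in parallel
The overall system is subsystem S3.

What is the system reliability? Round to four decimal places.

0.9481

Series (A and B): 0.988700 × 0.866100 = 0.856313
Series (C, D, and E): 0.872000 × 0.742600 × 0.986600 = 0.638870
Parallel ([0.856313] and [0.638870]): 1 − (1 − 0.856313)(1 − 0.638870) = 0.9481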